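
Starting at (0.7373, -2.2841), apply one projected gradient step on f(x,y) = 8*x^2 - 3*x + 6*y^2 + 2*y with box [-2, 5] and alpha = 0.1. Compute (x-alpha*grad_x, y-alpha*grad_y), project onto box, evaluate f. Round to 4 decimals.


Step 1: Compute gradient at (0.7373, -2.2841).
grad_x = 2*8*0.7373 - 3 = 8.7968
grad_y = 2*6*-2.2841 + 2 = -25.4092
Step 2: Gradient step.
x_raw = 0.7373 - 0.1*8.7968 = -0.1424
y_raw = -2.2841 - 0.1*-25.4092 = 0.2568
Step 3: Project onto [-2, 5].
x_proj = clip(-0.1424) = -0.1424
y_proj = clip(0.2568) = 0.2568
Step 4: Evaluate f.
f(-0.1424, 0.2568) = 1.4987


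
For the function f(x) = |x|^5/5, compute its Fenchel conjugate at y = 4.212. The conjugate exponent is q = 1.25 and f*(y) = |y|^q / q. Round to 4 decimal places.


The conjugate exponent q satisfies 1/p + 1/q = 1.
p = 5, so q = 5/(5 - 1) = 1.25
|y|^q = 4.212^1.25 = 6.0341
f*(4.212) = 6.0341 / 1.25 = 4.8273


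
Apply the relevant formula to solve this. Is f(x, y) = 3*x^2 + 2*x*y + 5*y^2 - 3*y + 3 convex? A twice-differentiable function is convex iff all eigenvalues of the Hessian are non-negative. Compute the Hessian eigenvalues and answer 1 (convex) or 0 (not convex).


The Hessian of f(x,y) = 3*x^2 + 2*x*y + 5*y^2 - 3*y + 3 is:
H = [[6, 2], [2, 10]]
Trace = 6 + 10 = 16
Determinant = 6*10 - (2)^2 = 56
Discriminant = (16)^2 - 4*56 = 32.0
Eigenvalues: lambda_1 = 5.1716, lambda_2 = 10.8284
The function is convex.

1


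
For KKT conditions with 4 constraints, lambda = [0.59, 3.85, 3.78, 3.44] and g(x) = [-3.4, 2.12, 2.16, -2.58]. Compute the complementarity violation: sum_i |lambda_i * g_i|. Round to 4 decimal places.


KKT complementary slackness check:
lambda_1 * g_1 = 0.59 * -3.4 = -2.006
lambda_2 * g_2 = 3.85 * 2.12 = 8.162
lambda_3 * g_3 = 3.78 * 2.16 = 8.1648
lambda_4 * g_4 = 3.44 * -2.58 = -8.8752
Total violation = 2.006 + 8.162 + 8.1648 + 8.8752 = 27.208


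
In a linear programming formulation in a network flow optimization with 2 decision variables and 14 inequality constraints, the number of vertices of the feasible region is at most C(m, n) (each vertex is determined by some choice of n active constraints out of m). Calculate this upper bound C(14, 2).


Each vertex corresponds to some choice of n active constraints out of m, so the number of vertices is at most C(m, n) = m! / (n!(m-n)!).
m = 14, n = 2
Numerator: 14 * 13
Denominator: 2! = 2
C(14, 2) = 91


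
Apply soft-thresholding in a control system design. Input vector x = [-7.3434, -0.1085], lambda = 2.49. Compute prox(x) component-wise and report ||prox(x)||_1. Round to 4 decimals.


Soft-thresholding with lambda = 2.49:
prox(-7.3434) = sign(-7.3434)*max(|-7.3434| - 2.49, 0) = -4.8534
prox(-0.1085) = sign(-0.1085)*max(|-0.1085| - 2.49, 0) = 0.0
prox(x) = [-4.8534, 0.0]
||prox(x)||_1 = 4.8534 + 0.0 = 4.8534


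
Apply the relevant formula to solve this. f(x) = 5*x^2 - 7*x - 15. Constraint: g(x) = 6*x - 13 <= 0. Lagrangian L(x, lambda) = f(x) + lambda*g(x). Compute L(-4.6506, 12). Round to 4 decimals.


Step 1: Evaluate f(x).
f(-4.6506) = 5*(-4.6506)^2 - 7*(-4.6506) - 15 = 125.6946
Step 2: Evaluate g(x).
g(-4.6506) = 6*-4.6506 - 13 = -40.9036
Step 3: Compute Lagrangian.
L = 125.6946 + 12*-40.9036 = -365.1486


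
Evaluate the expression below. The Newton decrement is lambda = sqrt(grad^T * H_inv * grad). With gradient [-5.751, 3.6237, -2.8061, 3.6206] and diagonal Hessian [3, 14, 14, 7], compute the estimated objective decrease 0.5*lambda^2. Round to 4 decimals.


Step 1: H is diagonal, so H^(-1) * g = [-1.917, 0.2588, -0.2004, 0.5172].
Step 2: g^T H^(-1) g = sum_i g_i^2 / H_ii
  = (-5.751)^2/3 + (3.6237)^2/14 + (-2.8061)^2/14 + (3.6206)^2/7
  = 11.0247 + 0.9379 + 0.5624 + 1.8727 = 14.3977
Step 3: Objective decrease = 0.5 * g^T H^(-1) g = 7.1989


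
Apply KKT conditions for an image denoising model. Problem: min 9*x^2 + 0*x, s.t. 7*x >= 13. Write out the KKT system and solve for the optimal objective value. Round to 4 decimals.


Step 1: Try lambda = 0 (constraint inactive).
x_unc = 0/(2*9) = 0.0
Check: 7*0.0 = 0.0 < 13 -- violated!
Step 2: Constraint must be active: 7*x = 13
x* = 13/7 = 1.8571 (rounded; the exact value 13/7 is used below)
lambda = (2*9*(13/7) + 0)/7 = 4.7755
Step 3: Compute optimal value.
f(x*) = 9*(13/7)^2 + 0*(13/7) = 31.0408


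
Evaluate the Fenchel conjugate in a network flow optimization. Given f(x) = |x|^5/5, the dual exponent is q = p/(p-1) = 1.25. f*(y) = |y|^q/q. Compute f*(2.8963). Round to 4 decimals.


The conjugate exponent q satisfies 1/p + 1/q = 1.
p = 5, so q = 5/(5 - 1) = 1.25
|y|^q = 2.8963^1.25 = 3.7784
f*(2.8963) = 3.7784 / 1.25 = 3.0227


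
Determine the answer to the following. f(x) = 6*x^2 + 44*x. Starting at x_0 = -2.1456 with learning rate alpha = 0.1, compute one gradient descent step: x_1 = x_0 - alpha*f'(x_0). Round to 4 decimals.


We compute the gradient at x_0 and apply the update.
f'(x) = 12*x + 44
f'(-2.1456) = 12*-2.1456 + 44 = 18.2528
x_1 = -2.1456 - 0.1*18.2528 = -3.9709


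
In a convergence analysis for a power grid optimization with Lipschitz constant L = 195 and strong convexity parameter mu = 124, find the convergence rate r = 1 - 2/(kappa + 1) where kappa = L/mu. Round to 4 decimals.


Step 1: Compute the condition number.
kappa = L/mu = 195/124 = 1.5726
Step 2: Compute the convergence rate.
r = 1 - 2/(kappa + 1) = 1 - 2*mu/(L + mu) = (L - mu)/(L + mu) = 71/319 = 0.2226


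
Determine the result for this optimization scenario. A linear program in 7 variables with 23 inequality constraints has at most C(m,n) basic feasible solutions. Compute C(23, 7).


Each vertex corresponds to some choice of n active constraints out of m, so the number of vertices is at most C(m, n) = m! / (n!(m-n)!).
m = 23, n = 7
Numerator: 23 * 22 * 21 * 20 * 19 * 18 * 17
Denominator: 7! = 5040
C(23, 7) = 245157


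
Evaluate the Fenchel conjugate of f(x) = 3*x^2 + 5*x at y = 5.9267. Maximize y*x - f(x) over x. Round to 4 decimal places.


f*(y) = sup_x {y*x - a*x^2 - b*x} = sup_x {(y-b)*x - a*x^2}
FOC: (y - b) - 2a*x = 0 => x* = (y - b)/(2a)
x* = (5.9267 - 5)/(2*3) = 0.1545
f*(5.9267) = (y-b)^2/(4a) = (5.9267 - 5)^2/(4*3)
= 0.8588/12 = 0.0716


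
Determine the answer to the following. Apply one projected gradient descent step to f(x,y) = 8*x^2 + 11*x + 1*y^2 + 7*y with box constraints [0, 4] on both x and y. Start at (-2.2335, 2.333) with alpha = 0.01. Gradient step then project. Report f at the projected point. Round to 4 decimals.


Step 1: Compute gradient at (-2.2335, 2.333).
grad_x = 2*8*-2.2335 + 11 = -24.736
grad_y = 2*1*2.333 + 7 = 11.666
Step 2: Gradient step.
x_raw = -2.2335 - 0.01*-24.736 = -1.9861
y_raw = 2.333 - 0.01*11.666 = 2.2163
Step 3: Project onto [0, 4].
x_proj = clip(-1.9861) = 0.0
y_proj = clip(2.2163) = 2.2163
Step 4: Evaluate f.
f(0.0, 2.2163) = 20.4265


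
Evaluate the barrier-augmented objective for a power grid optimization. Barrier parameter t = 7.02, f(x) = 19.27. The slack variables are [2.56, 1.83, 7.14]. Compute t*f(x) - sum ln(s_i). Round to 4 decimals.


Step 1: Compute log-barrier.
ln values: [0.94, 0.6043, 1.9657]
phi = -(0.94 + 0.6043 + 1.9657) = -3.51
Step 2: Compute augmented objective.
t*f(x) = 7.02*19.27 = 135.2754
Total = 135.2754 - 3.51 = 131.7654


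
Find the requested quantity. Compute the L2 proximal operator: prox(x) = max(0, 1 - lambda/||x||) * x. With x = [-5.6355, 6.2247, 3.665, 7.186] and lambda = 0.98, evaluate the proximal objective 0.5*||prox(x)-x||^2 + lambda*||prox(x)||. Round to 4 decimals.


Step 1: Compute ||x||.
||x|| = 11.6437
Step 2: Compute scaling factor.
scale = max(0, 1 - 0.98/11.6437) = 0.9158
Step 3: prox(x) = [-5.1612, 5.7008, 3.3565, 6.5812]
||prox(x)|| = 10.6637
Step 4: Proximal objective.
0.5*||prox-x||^2 = 0.4802
lambda*||prox|| = 10.4504
Total = 10.9307


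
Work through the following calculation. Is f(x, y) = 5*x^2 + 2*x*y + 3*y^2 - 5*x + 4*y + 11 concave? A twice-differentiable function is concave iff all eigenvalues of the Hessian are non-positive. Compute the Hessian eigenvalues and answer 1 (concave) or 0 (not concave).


The Hessian of f(x,y) = 5*x^2 + 2*x*y + 3*y^2 - 5*x + 4*y + 11 is:
H = [[10, 2], [2, 6]]
Trace = 10 + 6 = 16
Determinant = 10*6 - (2)^2 = 56
Discriminant = (16)^2 - 4*56 = 32.0
Eigenvalues: lambda_1 = 5.1716, lambda_2 = 10.8284
The function is not concave.

0


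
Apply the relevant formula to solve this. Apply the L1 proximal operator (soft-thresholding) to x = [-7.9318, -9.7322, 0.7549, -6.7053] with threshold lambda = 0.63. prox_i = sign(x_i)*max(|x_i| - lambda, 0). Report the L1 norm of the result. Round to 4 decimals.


Soft-thresholding with lambda = 0.63:
prox(-7.9318) = sign(-7.9318)*max(|-7.9318| - 0.63, 0) = -7.3018
prox(-9.7322) = sign(-9.7322)*max(|-9.7322| - 0.63, 0) = -9.1022
prox(0.7549) = sign(0.7549)*max(|0.7549| - 0.63, 0) = 0.1249
prox(-6.7053) = sign(-6.7053)*max(|-6.7053| - 0.63, 0) = -6.0753
prox(x) = [-7.3018, -9.1022, 0.1249, -6.0753]
||prox(x)||_1 = 7.3018 + 9.1022 + 0.1249 + 6.0753 = 22.6042


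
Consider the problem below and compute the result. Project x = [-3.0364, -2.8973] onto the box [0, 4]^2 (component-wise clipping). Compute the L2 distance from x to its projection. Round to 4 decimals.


Project each component onto [0, 4].
clip(-3.0364) = 0.0, clip(-2.8973) = 0.0
Projection = [0.0, 0.0]
Squared diffs: [9.2197, 8.3943]
Distance = sqrt(17.614) = 4.1969


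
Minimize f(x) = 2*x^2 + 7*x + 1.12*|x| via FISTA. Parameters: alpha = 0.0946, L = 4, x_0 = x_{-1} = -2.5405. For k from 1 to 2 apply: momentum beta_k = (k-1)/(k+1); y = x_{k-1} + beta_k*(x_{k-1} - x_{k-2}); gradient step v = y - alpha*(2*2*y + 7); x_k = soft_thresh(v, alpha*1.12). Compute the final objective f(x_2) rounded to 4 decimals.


FISTA on f(x) = 2*x^2 + 7*x + 1.12*|x|
L = 4, alpha = 0.0946
Iteration 1: beta = 0.0, y = -2.5405 + 0.0*(-2.5405 + 2.5405) = -2.5405
  grad(y) = -3.162, v = y - alpha*grad = -2.2414
  prox(v) = soft_thresh(-2.2414, 0.106) = -2.1354
Iteration 2: beta = 0.3333, y = -2.1354 + 0.3333*(-2.1354 + 2.5405) = -2.0004
  grad(y) = -1.0016, v = y - alpha*grad = -1.9056
  prox(v) = soft_thresh(-1.9056, 0.106) = -1.7997
f(x_2) = 2*(-1.7997)^2 + 7*(-1.7997) + 1.12*|-1.7997| = -4.1044


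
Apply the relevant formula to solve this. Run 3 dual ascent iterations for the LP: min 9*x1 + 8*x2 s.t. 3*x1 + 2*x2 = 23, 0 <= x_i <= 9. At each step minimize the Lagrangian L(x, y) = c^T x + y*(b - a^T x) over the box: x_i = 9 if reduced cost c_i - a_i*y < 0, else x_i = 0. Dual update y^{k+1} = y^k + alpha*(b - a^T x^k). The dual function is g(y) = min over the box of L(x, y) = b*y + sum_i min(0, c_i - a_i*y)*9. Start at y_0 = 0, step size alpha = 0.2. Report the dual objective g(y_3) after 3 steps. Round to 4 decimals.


Dual ascent for LP: min 9*x1 + 8*x2, 3*x1 + 2*x2 = 23, 0 <= x_i <= 9
Step 1: y^k = 0.0, reduced costs: (9.0, 8.0)
  x^k = (0.0, 0.0), subgradient = b - a^T x = 23.0
  y^{k+1} = 0.0 + 0.2*23.0 = 4.6
Step 2: y^k = 4.6, reduced costs: (-4.8, -1.2)
  x^k = (9.0, 9.0), subgradient = b - a^T x = -22.0
  y^{k+1} = 4.6 + 0.2*-22.0 = 0.2
Step 3: y^k = 0.2, reduced costs: (8.4, 7.6)
  x^k = (0.0, 0.0), subgradient = b - a^T x = 23.0
  y^{k+1} = 0.2 + 0.2*23.0 = 4.8
Dual objective at y_3 = 4.8: reduced costs (-5.4, -1.6), box minimizer x = (9.0, 9.0)
g(y_3) = b*y + (c1 - a1*y)*x1 + (c2 - a2*y)*x2 = 23*4.8 + (-5.4)*9.0 + (-1.6)*9.0 = 110.4 - 48.6 - 14.4 = 47.4


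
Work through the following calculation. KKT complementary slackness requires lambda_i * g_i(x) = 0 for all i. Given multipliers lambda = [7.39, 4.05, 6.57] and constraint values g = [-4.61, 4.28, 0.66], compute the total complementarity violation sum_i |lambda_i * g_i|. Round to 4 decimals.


KKT complementary slackness check:
lambda_1 * g_1 = 7.39 * -4.61 = -34.0679
lambda_2 * g_2 = 4.05 * 4.28 = 17.334
lambda_3 * g_3 = 6.57 * 0.66 = 4.3362
Total violation = 34.0679 + 17.334 + 4.3362 = 55.7381


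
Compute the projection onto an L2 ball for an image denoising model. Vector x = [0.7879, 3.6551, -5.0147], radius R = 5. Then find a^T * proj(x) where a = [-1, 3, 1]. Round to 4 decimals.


Step 1: Compute ||x|| (intermediates to 6 decimals).
||x|| = sqrt(0.7879^2 + 3.6551^2 + (-5.0147)^2) = 6.255219
Step 2: Project.
Since ||x|| > R, scale = R/||x|| = 5/6.255219 = 0.799333, proj(x) = scale * x
proj(x) = [0.629794, 2.921642, -4.008415]
Step 3: Dot product.
a^T * proj(x) = -1*0.629794 + 3*2.921642 + 1*(-4.008415) = 4.1267


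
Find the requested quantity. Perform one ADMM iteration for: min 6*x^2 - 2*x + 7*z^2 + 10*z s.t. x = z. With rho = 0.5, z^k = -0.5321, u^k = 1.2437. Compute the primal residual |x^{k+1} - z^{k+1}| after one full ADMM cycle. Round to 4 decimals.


ADMM iteration with rho = 0.5, z^k = -0.5321, u^k = 1.2437
Step 1: x-update.
Minimize 6*x^2 - 2*x + (0.5/2)*(x + 0.5321 + 1.2437)^2
FOC: (2*6 + 0.5)*x = 2 + 0.5*(-0.5321 - 1.2437)
x^{k+1} = 0.089
Step 2: z-update.
Minimize 7*z^2 + 10*z + (0.5/2)*(0.089 - z + 1.2437)^2
FOC: (2*7 + 0.5)*z = -10 + 0.5*(0.089 + 1.2437)
z^{k+1} = -0.6437
Step 3: u-update.
u^{k+1} = 1.2437 + 0.089 + 0.6437 = 1.9764
Step 4: Primal residual = |0.089 + 0.6437| = 0.7327


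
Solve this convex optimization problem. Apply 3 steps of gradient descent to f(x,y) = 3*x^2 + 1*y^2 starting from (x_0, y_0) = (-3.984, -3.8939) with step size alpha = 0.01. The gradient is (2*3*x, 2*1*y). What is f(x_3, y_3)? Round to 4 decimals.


Gradient descent on f(x,y) = 3*x^2 + 1*y^2.
Starting point: (-3.984, -3.8939), alpha = 0.01
Step 1: grad_x = 2*3*-3.984 = -23.904, grad_y = 2*1*-3.8939 = -7.7878
  x_1 = -3.984 - 0.01*-23.904 = -3.745
  y_1 = -3.8939 - 0.01*-7.7878 = -3.816
Step 2: grad_x = 2*3*-3.745 = -22.4698, grad_y = 2*1*-3.816 = -7.632
  x_2 = -3.745 - 0.01*-22.4698 = -3.5203
  y_2 = -3.816 - 0.01*-7.632 = -3.7397
Step 3: grad_x = 2*3*-3.5203 = -21.1216, grad_y = 2*1*-3.7397 = -7.4794
  x_3 = -3.5203 - 0.01*-21.1216 = -3.309
  y_3 = -3.7397 - 0.01*-7.4794 = -3.6649
f(-3.309, -3.6649) = 3*(-3.309)^2 + 1*(-3.6649)^2 = 46.2809


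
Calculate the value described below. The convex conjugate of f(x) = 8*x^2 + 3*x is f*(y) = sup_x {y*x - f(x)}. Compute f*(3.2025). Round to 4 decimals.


f*(y) = sup_x {y*x - a*x^2 - b*x} = sup_x {(y-b)*x - a*x^2}
FOC: (y - b) - 2a*x = 0 => x* = (y - b)/(2a)
x* = (3.2025 - 3)/(2*8) = 0.0127
f*(3.2025) = (y-b)^2/(4a) = (3.2025 - 3)^2/(4*8)
= 0.041/32 = 0.0013


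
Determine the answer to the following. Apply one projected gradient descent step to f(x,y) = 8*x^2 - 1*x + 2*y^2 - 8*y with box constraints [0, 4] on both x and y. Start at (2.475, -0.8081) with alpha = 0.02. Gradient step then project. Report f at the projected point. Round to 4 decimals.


Step 1: Compute gradient at (2.475, -0.8081).
grad_x = 2*8*2.475 - 1 = 38.6
grad_y = 2*2*-0.8081 - 8 = -11.2324
Step 2: Gradient step.
x_raw = 2.475 - 0.02*38.6 = 1.703
y_raw = -0.8081 - 0.02*-11.2324 = -0.5835
Step 3: Project onto [0, 4].
x_proj = clip(1.703) = 1.703
y_proj = clip(-0.5835) = 0.0
Step 4: Evaluate f.
f(1.703, 0.0) = 21.4987


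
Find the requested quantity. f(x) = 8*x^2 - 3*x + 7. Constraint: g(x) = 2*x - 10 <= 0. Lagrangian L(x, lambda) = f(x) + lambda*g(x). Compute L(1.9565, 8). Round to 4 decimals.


Step 1: Evaluate f(x).
f(1.9565) = 8*1.9565^2 - 3*1.9565 + 7 = 31.7536
Step 2: Evaluate g(x).
g(1.9565) = 2*1.9565 - 10 = -6.087
Step 3: Compute Lagrangian.
L = 31.7536 + 8*-6.087 = -16.9424


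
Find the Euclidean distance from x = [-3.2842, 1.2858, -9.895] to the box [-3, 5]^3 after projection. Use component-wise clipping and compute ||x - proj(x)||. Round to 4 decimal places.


Project each component onto [-3, 5].
clip(-3.2842) = -3.0, clip(1.2858) = 1.2858, clip(-9.895) = -3.0
Projection = [-3.0, 1.2858, -3.0]
Squared diffs: [0.0808, 0.0, 47.541]
Distance = sqrt(47.6218) = 6.9009


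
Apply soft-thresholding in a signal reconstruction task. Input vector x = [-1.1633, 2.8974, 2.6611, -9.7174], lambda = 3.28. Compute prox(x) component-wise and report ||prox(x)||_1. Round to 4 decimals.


Soft-thresholding with lambda = 3.28:
prox(-1.1633) = sign(-1.1633)*max(|-1.1633| - 3.28, 0) = 0.0
prox(2.8974) = sign(2.8974)*max(|2.8974| - 3.28, 0) = 0.0
prox(2.6611) = sign(2.6611)*max(|2.6611| - 3.28, 0) = 0.0
prox(-9.7174) = sign(-9.7174)*max(|-9.7174| - 3.28, 0) = -6.4374
prox(x) = [0.0, 0.0, 0.0, -6.4374]
||prox(x)||_1 = 0.0 + 0.0 + 0.0 + 6.4374 = 6.4374


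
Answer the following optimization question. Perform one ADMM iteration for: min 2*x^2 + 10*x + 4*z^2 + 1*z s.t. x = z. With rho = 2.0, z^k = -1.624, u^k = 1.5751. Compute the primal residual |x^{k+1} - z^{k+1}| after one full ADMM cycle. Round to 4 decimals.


ADMM iteration with rho = 2.0, z^k = -1.624, u^k = 1.5751
Step 1: x-update.
Minimize 2*x^2 + 10*x + (2.0/2)*(x + 1.624 + 1.5751)^2
FOC: (2*2 + 2.0)*x = -10 + 2.0*(-1.624 - 1.5751)
x^{k+1} = -2.733
Step 2: z-update.
Minimize 4*z^2 + 1*z + (2.0/2)*(-2.733 - z + 1.5751)^2
FOC: (2*4 + 2.0)*z = -1 + 2.0*(-2.733 + 1.5751)
z^{k+1} = -0.3316
Step 3: u-update.
u^{k+1} = 1.5751 - 2.733 + 0.3316 = -0.8263
Step 4: Primal residual = |-2.733 + 0.3316| = 2.4014


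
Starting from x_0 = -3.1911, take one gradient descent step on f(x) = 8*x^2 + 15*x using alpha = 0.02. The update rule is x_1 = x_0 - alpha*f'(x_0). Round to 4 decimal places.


We compute the gradient at x_0 and apply the update.
f'(x) = 16*x + 15
f'(-3.1911) = 16*-3.1911 + 15 = -36.0576
x_1 = -3.1911 - 0.02*-36.0576 = -2.4699


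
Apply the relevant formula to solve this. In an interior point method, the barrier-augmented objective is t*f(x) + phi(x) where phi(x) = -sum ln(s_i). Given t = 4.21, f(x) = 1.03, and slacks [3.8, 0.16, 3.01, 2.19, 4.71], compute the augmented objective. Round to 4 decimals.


Step 1: Compute log-barrier.
ln values: [1.335, -1.8326, 1.1019, 0.7839, 1.5497]
phi = -(1.335 - 1.8326 + 1.1019 + 0.7839 + 1.5497) = -2.9379
Step 2: Compute augmented objective.
t*f(x) = 4.21*1.03 = 4.3363
Total = 4.3363 - 2.9379 = 1.3984


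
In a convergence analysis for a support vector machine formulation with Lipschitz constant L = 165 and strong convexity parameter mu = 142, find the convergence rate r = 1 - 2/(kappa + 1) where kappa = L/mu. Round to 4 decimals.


Step 1: Compute the condition number.
kappa = L/mu = 165/142 = 1.162
Step 2: Compute the convergence rate.
r = 1 - 2/(kappa + 1) = 1 - 2*mu/(L + mu) = (L - mu)/(L + mu) = 23/307 = 0.0749


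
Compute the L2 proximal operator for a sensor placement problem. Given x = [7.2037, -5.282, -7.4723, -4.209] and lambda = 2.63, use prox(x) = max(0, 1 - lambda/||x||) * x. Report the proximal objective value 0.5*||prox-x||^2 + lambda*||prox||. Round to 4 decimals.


Step 1: Compute ||x||.
||x|| = 12.3832
Step 2: Compute scaling factor.
scale = max(0, 1 - 2.63/12.3832) = 0.7876
Step 3: prox(x) = [5.6737, -4.1602, -5.8853, -3.3151]
||prox(x)|| = 9.7532
Step 4: Proximal objective.
0.5*||prox-x||^2 = 3.4585
lambda*||prox|| = 25.6509
Total = 29.1094


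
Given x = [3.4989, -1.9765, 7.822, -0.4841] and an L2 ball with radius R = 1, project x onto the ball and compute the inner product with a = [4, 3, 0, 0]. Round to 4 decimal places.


Step 1: Compute ||x|| (intermediates to 6 decimals).
||x|| = sqrt(3.4989^2 + (-1.9765)^2 + 7.822^2 + (-0.4841)^2) = 8.807207
Step 2: Project.
Since ||x|| > R, scale = R/||x|| = 1/8.807207 = 0.113543, proj(x) = scale * x
proj(x) = [0.397276, -0.224418, 0.888133, -0.054966]
Step 3: Dot product.
a^T * proj(x) = 4*0.397276 + 3*(-0.224418) + 0*0.888133 + 0*(-0.054966) = 0.9159


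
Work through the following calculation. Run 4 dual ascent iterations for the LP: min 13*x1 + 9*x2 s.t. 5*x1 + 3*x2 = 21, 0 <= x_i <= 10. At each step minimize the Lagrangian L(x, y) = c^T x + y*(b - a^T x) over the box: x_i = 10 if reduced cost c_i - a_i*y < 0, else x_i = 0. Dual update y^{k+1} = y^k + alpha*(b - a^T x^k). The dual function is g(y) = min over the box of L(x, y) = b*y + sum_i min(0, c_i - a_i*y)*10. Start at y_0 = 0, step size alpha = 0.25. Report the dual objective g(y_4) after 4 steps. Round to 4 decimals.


Dual ascent for LP: min 13*x1 + 9*x2, 5*x1 + 3*x2 = 21, 0 <= x_i <= 10
Step 1: y^k = 0.0, reduced costs: (13.0, 9.0)
  x^k = (0.0, 0.0), subgradient = b - a^T x = 21.0
  y^{k+1} = 0.0 + 0.25*21.0 = 5.25
Step 2: y^k = 5.25, reduced costs: (-13.25, -6.75)
  x^k = (10.0, 10.0), subgradient = b - a^T x = -59.0
  y^{k+1} = 5.25 + 0.25*-59.0 = -9.5
Step 3: y^k = -9.5, reduced costs: (60.5, 37.5)
  x^k = (0.0, 0.0), subgradient = b - a^T x = 21.0
  y^{k+1} = -9.5 + 0.25*21.0 = -4.25
Step 4: y^k = -4.25, reduced costs: (34.25, 21.75)
  x^k = (0.0, 0.0), subgradient = b - a^T x = 21.0
  y^{k+1} = -4.25 + 0.25*21.0 = 1.0
Dual objective at y_4 = 1.0: reduced costs (8.0, 6.0), box minimizer x = (0.0, 0.0)
g(y_4) = b*y + (c1 - a1*y)*x1 + (c2 - a2*y)*x2 = 21*1.0 + 8.0*0.0 + 6.0*0.0 = 21.0 + 0.0 + 0.0 = 21.0


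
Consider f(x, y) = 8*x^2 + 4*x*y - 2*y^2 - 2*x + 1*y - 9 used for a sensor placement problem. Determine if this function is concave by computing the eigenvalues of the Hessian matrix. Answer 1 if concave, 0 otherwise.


The Hessian of f(x,y) = 8*x^2 + 4*x*y - 2*y^2 - 2*x + 1*y - 9 is:
H = [[16, 4], [4, -4]]
Trace = 16 - 4 = 12
Determinant = 16*-4 - (4)^2 = -80
Discriminant = (12)^2 - 4*-80 = 464.0
Eigenvalues: lambda_1 = -4.7703, lambda_2 = 16.7703
The function is not concave.

0


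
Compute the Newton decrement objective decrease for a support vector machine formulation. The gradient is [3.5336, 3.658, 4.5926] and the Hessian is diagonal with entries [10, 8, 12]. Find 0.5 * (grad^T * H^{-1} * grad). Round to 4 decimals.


Step 1: H is diagonal, so H^(-1) * g = [0.3534, 0.4573, 0.3827].
Step 2: g^T H^(-1) g = sum_i g_i^2 / H_ii
  = (3.5336)^2/10 + (3.658)^2/8 + (4.5926)^2/12
  = 1.2486 + 1.6726 + 1.7577 = 4.6789
Step 3: Objective decrease = 0.5 * g^T H^(-1) g = 2.3395


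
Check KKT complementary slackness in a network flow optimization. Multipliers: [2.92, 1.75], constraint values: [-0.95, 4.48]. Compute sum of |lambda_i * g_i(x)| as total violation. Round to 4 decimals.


KKT complementary slackness check:
lambda_1 * g_1 = 2.92 * -0.95 = -2.774
lambda_2 * g_2 = 1.75 * 4.48 = 7.84
Total violation = 2.774 + 7.84 = 10.614


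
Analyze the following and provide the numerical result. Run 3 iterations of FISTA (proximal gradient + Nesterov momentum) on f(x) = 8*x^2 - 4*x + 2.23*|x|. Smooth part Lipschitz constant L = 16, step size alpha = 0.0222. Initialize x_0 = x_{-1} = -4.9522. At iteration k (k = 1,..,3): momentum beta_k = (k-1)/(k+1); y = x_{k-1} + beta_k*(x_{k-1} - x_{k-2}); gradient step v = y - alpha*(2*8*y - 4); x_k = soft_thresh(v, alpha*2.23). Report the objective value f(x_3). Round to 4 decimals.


FISTA on f(x) = 8*x^2 - 4*x + 2.23*|x|
L = 16, alpha = 0.0222
Iteration 1: beta = 0.0, y = -4.9522 + 0.0*(-4.9522 + 4.9522) = -4.9522
  grad(y) = -83.2352, v = y - alpha*grad = -3.1044
  prox(v) = soft_thresh(-3.1044, 0.0495) = -3.0549
Iteration 2: beta = 0.3333, y = -3.0549 + 0.3333*(-3.0549 + 4.9522) = -2.4224
  grad(y) = -42.7589, v = y - alpha*grad = -1.4732
  prox(v) = soft_thresh(-1.4732, 0.0495) = -1.4237
Iteration 3: beta = 0.5, y = -1.4237 + 0.5*(-1.4237 + 3.0549) = -0.6081
  grad(y) = -13.7293, v = y - alpha*grad = -0.3033
  prox(v) = soft_thresh(-0.3033, 0.0495) = -0.2538
f(x_3) = 8*(-0.2538)^2 - 4*(-0.2538) + 2.23*|-0.2538| = 2.0963


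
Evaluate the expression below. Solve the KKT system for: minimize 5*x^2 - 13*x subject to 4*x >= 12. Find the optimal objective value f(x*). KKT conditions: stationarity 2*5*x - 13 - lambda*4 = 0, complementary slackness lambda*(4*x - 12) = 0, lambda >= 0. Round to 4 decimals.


Step 1: Try lambda = 0 (constraint inactive).
x_unc = 13/(2*5) = 1.3
Check: 4*1.3 = 5.2 < 12 -- violated!
Step 2: Constraint must be active: 4*x = 12
x* = 12/4 = 3.0
lambda = (2*5*3.0 - 13)/4 = 4.25
Step 3: Compute optimal value.
f(x*) = 5*3.0^2 - 13*3.0 = 6.0


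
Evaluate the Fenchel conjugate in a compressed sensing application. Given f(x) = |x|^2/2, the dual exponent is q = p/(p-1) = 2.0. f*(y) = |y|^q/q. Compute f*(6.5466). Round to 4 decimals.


The conjugate exponent q satisfies 1/p + 1/q = 1.
p = 2, so q = 2/(2 - 1) = 2.0
|y|^q = 6.5466^2.0 = 42.858
f*(6.5466) = 42.858 / 2.0 = 21.429


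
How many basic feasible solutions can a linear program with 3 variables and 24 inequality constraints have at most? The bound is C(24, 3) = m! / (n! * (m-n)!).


Each vertex corresponds to some choice of n active constraints out of m, so the number of vertices is at most C(m, n) = m! / (n!(m-n)!).
m = 24, n = 3
Numerator: 24 * 23 * 22
Denominator: 3! = 6
C(24, 3) = 2024


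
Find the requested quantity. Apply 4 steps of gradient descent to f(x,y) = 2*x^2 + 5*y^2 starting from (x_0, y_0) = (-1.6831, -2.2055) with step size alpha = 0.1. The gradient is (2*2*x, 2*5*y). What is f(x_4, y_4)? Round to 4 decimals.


Gradient descent on f(x,y) = 2*x^2 + 5*y^2.
Starting point: (-1.6831, -2.2055), alpha = 0.1
Step 1: grad_x = 2*2*-1.6831 = -6.7324, grad_y = 2*5*-2.2055 = -22.055
  x_1 = -1.6831 - 0.1*-6.7324 = -1.0099
  y_1 = -2.2055 - 0.1*-22.055 = 0.0
Step 2: grad_x = 2*2*-1.0099 = -4.0394, grad_y = 2*5*0.0 = 0.0
  x_2 = -1.0099 - 0.1*-4.0394 = -0.6059
  y_2 = 0.0 - 0.1*0.0 = 0.0
Step 3: grad_x = 2*2*-0.6059 = -2.4237, grad_y = 2*5*0.0 = 0.0
  x_3 = -0.6059 - 0.1*-2.4237 = -0.3635
  y_3 = 0.0 - 0.1*0.0 = 0.0
Step 4: grad_x = 2*2*-0.3635 = -1.4542, grad_y = 2*5*0.0 = 0.0
  x_4 = -0.3635 - 0.1*-1.4542 = -0.2181
  y_4 = 0.0 - 0.1*0.0 = 0.0
f(-0.2181, 0.0) = 2*(-0.2181)^2 + 5*0.0^2 = 0.0952


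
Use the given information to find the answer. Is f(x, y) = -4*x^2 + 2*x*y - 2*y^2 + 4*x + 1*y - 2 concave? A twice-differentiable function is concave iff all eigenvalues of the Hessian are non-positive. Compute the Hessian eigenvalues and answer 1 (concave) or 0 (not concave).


The Hessian of f(x,y) = -4*x^2 + 2*x*y - 2*y^2 + 4*x + 1*y - 2 is:
H = [[-8, 2], [2, -4]]
Trace = -8 - 4 = -12
Determinant = -8*-4 - (2)^2 = 28
Discriminant = (-12)^2 - 4*28 = 32.0
Eigenvalues: lambda_1 = -8.8284, lambda_2 = -3.1716
The function is concave.

1


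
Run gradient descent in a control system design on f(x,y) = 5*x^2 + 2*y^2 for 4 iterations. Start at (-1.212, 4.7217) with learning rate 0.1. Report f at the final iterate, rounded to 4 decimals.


Gradient descent on f(x,y) = 5*x^2 + 2*y^2.
Starting point: (-1.212, 4.7217), alpha = 0.1
Step 1: grad_x = 2*5*-1.212 = -12.12, grad_y = 2*2*4.7217 = 18.8868
  x_1 = -1.212 - 0.1*-12.12 = 0.0
  y_1 = 4.7217 - 0.1*18.8868 = 2.833
Step 2: grad_x = 2*5*0.0 = 0.0, grad_y = 2*2*2.833 = 11.3321
  x_2 = 0.0 - 0.1*0.0 = 0.0
  y_2 = 2.833 - 0.1*11.3321 = 1.6998
Step 3: grad_x = 2*5*0.0 = 0.0, grad_y = 2*2*1.6998 = 6.7992
  x_3 = 0.0 - 0.1*0.0 = 0.0
  y_3 = 1.6998 - 0.1*6.7992 = 1.0199
Step 4: grad_x = 2*5*0.0 = 0.0, grad_y = 2*2*1.0199 = 4.0795
  x_4 = 0.0 - 0.1*0.0 = 0.0
  y_4 = 1.0199 - 0.1*4.0795 = 0.6119
f(0.0, 0.6119) = 5*0.0^2 + 2*0.6119^2 = 0.7489


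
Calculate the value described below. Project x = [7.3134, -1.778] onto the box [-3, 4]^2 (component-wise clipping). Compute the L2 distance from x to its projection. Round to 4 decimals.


Project each component onto [-3, 4].
clip(7.3134) = 4.0, clip(-1.778) = -1.778
Projection = [4.0, -1.778]
Squared diffs: [10.9786, 0.0]
Distance = sqrt(10.9786) = 3.3134


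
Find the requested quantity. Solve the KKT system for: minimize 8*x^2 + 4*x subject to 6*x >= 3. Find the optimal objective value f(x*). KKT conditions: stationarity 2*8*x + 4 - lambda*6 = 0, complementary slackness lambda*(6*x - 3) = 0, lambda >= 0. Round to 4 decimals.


Step 1: Try lambda = 0 (constraint inactive).
x_unc = -4/(2*8) = -0.25
Check: 6*-0.25 = -1.5 < 3 -- violated!
Step 2: Constraint must be active: 6*x = 3
x* = 3/6 = 0.5
lambda = (2*8*0.5 + 4)/6 = 2.0
Step 3: Compute optimal value.
f(x*) = 8*0.5^2 + 4*0.5 = 4.0


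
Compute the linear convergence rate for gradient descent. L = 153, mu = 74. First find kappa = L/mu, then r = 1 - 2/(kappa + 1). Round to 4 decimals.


Step 1: Compute the condition number.
kappa = L/mu = 153/74 = 2.0676
Step 2: Compute the convergence rate.
r = 1 - 2/(kappa + 1) = 1 - 2*mu/(L + mu) = (L - mu)/(L + mu) = 79/227 = 0.348


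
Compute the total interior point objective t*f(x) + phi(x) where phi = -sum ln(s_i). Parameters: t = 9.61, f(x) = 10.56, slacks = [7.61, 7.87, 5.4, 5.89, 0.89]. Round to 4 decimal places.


Step 1: Compute log-barrier.
ln values: [2.0295, 2.0631, 1.6864, 1.7733, -0.1165]
phi = -(2.0295 + 2.0631 + 1.6864 + 1.7733 - 0.1165) = -7.4356
Step 2: Compute augmented objective.
t*f(x) = 9.61*10.56 = 101.4816
Total = 101.4816 - 7.4356 = 94.046


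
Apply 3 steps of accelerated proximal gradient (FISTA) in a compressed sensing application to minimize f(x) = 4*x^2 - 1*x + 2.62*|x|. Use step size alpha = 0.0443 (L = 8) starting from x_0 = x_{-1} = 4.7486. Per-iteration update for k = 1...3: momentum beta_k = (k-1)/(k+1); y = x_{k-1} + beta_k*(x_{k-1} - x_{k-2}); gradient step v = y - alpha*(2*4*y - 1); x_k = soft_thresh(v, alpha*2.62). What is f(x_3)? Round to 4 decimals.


FISTA on f(x) = 4*x^2 - 1*x + 2.62*|x|
L = 8, alpha = 0.0443
Iteration 1: beta = 0.0, y = 4.7486 + 0.0*(4.7486 - 4.7486) = 4.7486
  grad(y) = 36.9888, v = y - alpha*grad = 3.11
  prox(v) = soft_thresh(3.11, 0.1161) = 2.9939
Iteration 2: beta = 0.3333, y = 2.9939 + 0.3333*(2.9939 - 4.7486) = 2.409
  grad(y) = 18.2723, v = y - alpha*grad = 1.5996
  prox(v) = soft_thresh(1.5996, 0.1161) = 1.4835
Iteration 3: beta = 0.5, y = 1.4835 + 0.5*(1.4835 - 2.9939) = 0.7283
  grad(y) = 4.8264, v = y - alpha*grad = 0.5145
  prox(v) = soft_thresh(0.5145, 0.1161) = 0.3984
f(x_3) = 4*0.3984^2 - 1*0.3984 + 2.62*|0.3984| = 1.2804


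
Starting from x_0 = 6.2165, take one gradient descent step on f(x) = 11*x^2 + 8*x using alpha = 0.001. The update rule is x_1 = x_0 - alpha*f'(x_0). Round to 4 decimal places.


We compute the gradient at x_0 and apply the update.
f'(x) = 22*x + 8
f'(6.2165) = 22*6.2165 + 8 = 144.763
x_1 = 6.2165 - 0.001*144.763 = 6.0717


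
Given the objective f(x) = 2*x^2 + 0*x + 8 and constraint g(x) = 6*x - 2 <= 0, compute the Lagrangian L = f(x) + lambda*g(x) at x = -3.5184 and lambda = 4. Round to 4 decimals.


Step 1: Evaluate f(x).
f(-3.5184) = 2*(-3.5184)^2 + 0*(-3.5184) + 8 = 32.7583
Step 2: Evaluate g(x).
g(-3.5184) = 6*-3.5184 - 2 = -23.1104
Step 3: Compute Lagrangian.
L = 32.7583 + 4*-23.1104 = -59.6833


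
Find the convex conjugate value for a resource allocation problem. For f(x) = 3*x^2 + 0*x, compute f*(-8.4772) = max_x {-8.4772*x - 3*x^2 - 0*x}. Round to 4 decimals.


f*(y) = sup_x {y*x - a*x^2 - b*x} = sup_x {(y-b)*x - a*x^2}
FOC: (y - b) - 2a*x = 0 => x* = (y - b)/(2a)
x* = (-8.4772 - 0)/(2*3) = -1.4129
f*(-8.4772) = (y-b)^2/(4a) = (-8.4772 - 0)^2/(4*3)
= 71.8629/12 = 5.9886


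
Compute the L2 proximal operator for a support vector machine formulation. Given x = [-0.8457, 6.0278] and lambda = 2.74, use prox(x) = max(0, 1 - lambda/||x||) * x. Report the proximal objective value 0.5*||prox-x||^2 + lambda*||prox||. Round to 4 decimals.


Step 1: Compute ||x||.
||x|| = 6.0868
Step 2: Compute scaling factor.
scale = max(0, 1 - 2.74/6.0868) = 0.5498
Step 3: prox(x) = [-0.465, 3.3144]
||prox(x)|| = 3.3468
Step 4: Proximal objective.
0.5*||prox-x||^2 = 3.7538
lambda*||prox|| = 9.1702
Total = 12.9241


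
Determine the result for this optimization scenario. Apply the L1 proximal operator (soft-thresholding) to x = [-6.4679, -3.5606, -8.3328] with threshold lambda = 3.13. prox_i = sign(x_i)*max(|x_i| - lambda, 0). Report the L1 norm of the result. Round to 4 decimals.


Soft-thresholding with lambda = 3.13:
prox(-6.4679) = sign(-6.4679)*max(|-6.4679| - 3.13, 0) = -3.3379
prox(-3.5606) = sign(-3.5606)*max(|-3.5606| - 3.13, 0) = -0.4306
prox(-8.3328) = sign(-8.3328)*max(|-8.3328| - 3.13, 0) = -5.2028
prox(x) = [-3.3379, -0.4306, -5.2028]
||prox(x)||_1 = 3.3379 + 0.4306 + 5.2028 = 8.9713


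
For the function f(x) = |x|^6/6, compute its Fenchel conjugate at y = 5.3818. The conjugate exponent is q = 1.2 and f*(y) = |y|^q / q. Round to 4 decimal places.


The conjugate exponent q satisfies 1/p + 1/q = 1.
p = 6, so q = 6/(6 - 1) = 1.2
|y|^q = 5.3818^1.2 = 7.5355
f*(5.3818) = 7.5355 / 1.2 = 6.2796


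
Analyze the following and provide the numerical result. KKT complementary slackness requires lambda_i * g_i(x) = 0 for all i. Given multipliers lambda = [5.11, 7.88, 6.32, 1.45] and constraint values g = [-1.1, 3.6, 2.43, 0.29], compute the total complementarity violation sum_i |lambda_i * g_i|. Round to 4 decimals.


KKT complementary slackness check:
lambda_1 * g_1 = 5.11 * -1.1 = -5.621
lambda_2 * g_2 = 7.88 * 3.6 = 28.368
lambda_3 * g_3 = 6.32 * 2.43 = 15.3576
lambda_4 * g_4 = 1.45 * 0.29 = 0.4205
Total violation = 5.621 + 28.368 + 15.3576 + 0.4205 = 49.7671


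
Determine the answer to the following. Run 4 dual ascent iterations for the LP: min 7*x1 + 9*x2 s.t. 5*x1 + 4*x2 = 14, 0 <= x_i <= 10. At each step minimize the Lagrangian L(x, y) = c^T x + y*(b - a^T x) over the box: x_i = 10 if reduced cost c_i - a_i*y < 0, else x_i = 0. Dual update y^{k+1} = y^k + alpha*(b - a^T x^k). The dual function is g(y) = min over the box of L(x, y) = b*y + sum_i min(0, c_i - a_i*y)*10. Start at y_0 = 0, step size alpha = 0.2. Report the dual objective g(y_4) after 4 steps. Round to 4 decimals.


Dual ascent for LP: min 7*x1 + 9*x2, 5*x1 + 4*x2 = 14, 0 <= x_i <= 10
Step 1: y^k = 0.0, reduced costs: (7.0, 9.0)
  x^k = (0.0, 0.0), subgradient = b - a^T x = 14.0
  y^{k+1} = 0.0 + 0.2*14.0 = 2.8
Step 2: y^k = 2.8, reduced costs: (-7.0, -2.2)
  x^k = (10.0, 10.0), subgradient = b - a^T x = -76.0
  y^{k+1} = 2.8 + 0.2*-76.0 = -12.4
Step 3: y^k = -12.4, reduced costs: (69.0, 58.6)
  x^k = (0.0, 0.0), subgradient = b - a^T x = 14.0
  y^{k+1} = -12.4 + 0.2*14.0 = -9.6
Step 4: y^k = -9.6, reduced costs: (55.0, 47.4)
  x^k = (0.0, 0.0), subgradient = b - a^T x = 14.0
  y^{k+1} = -9.6 + 0.2*14.0 = -6.8
Dual objective at y_4 = -6.8: reduced costs (41.0, 36.2), box minimizer x = (0.0, 0.0)
g(y_4) = b*y + (c1 - a1*y)*x1 + (c2 - a2*y)*x2 = 14*(-6.8) + 41.0*0.0 + 36.2*0.0 = -95.2 + 0.0 + 0.0 = -95.2


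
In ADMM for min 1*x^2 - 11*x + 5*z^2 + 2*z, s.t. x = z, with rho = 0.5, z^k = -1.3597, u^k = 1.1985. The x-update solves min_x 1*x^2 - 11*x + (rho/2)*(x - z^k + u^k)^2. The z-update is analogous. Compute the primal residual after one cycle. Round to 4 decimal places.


ADMM iteration with rho = 0.5, z^k = -1.3597, u^k = 1.1985
Step 1: x-update.
Minimize 1*x^2 - 11*x + (0.5/2)*(x + 1.3597 + 1.1985)^2
FOC: (2*1 + 0.5)*x = 11 + 0.5*(-1.3597 - 1.1985)
x^{k+1} = 3.8884
Step 2: z-update.
Minimize 5*z^2 + 2*z + (0.5/2)*(3.8884 - z + 1.1985)^2
FOC: (2*5 + 0.5)*z = -2 + 0.5*(3.8884 + 1.1985)
z^{k+1} = 0.0518
Step 3: u-update.
u^{k+1} = 1.1985 + 3.8884 - 0.0518 = 5.0351
Step 4: Primal residual = |3.8884 - 0.0518| = 3.8366


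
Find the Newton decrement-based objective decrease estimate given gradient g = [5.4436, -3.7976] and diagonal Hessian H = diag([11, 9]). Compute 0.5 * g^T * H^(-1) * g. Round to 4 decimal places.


Step 1: H is diagonal, so H^(-1) * g = [0.4949, -0.422].
Step 2: g^T H^(-1) g = sum_i g_i^2 / H_ii
  = (5.4436)^2/11 + (-3.7976)^2/9
  = 2.6939 + 1.6024 = 4.2963
Step 3: Objective decrease = 0.5 * g^T H^(-1) g = 2.1482


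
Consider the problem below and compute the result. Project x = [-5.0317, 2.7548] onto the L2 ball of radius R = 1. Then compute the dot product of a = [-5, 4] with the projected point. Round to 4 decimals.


Step 1: Compute ||x|| (intermediates to 6 decimals).
||x|| = sqrt((-5.0317)^2 + 2.7548^2) = 5.736456
Step 2: Project.
Since ||x|| > R, scale = R/||x|| = 1/5.736456 = 0.174324, proj(x) = scale * x
proj(x) = [-0.877146, 0.480228]
Step 3: Dot product.
a^T * proj(x) = -5*(-0.877146) + 4*0.480228 = 6.3066


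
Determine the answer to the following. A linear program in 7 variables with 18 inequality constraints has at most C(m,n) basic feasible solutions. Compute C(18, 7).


Each vertex corresponds to some choice of n active constraints out of m, so the number of vertices is at most C(m, n) = m! / (n!(m-n)!).
m = 18, n = 7
Numerator: 18 * 17 * 16 * 15 * 14 * 13 * 12
Denominator: 7! = 5040
C(18, 7) = 31824


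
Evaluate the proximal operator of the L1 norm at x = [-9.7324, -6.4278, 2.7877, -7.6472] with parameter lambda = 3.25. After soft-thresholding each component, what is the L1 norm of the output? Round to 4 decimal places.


Soft-thresholding with lambda = 3.25:
prox(-9.7324) = sign(-9.7324)*max(|-9.7324| - 3.25, 0) = -6.4824
prox(-6.4278) = sign(-6.4278)*max(|-6.4278| - 3.25, 0) = -3.1778
prox(2.7877) = sign(2.7877)*max(|2.7877| - 3.25, 0) = 0.0
prox(-7.6472) = sign(-7.6472)*max(|-7.6472| - 3.25, 0) = -4.3972
prox(x) = [-6.4824, -3.1778, 0.0, -4.3972]
||prox(x)||_1 = 6.4824 + 3.1778 + 0.0 + 4.3972 = 14.0574


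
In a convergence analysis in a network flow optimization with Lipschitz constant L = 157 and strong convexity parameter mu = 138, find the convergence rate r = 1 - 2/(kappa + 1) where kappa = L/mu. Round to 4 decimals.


Step 1: Compute the condition number.
kappa = L/mu = 157/138 = 1.1377
Step 2: Compute the convergence rate.
r = 1 - 2/(kappa + 1) = 1 - 2*mu/(L + mu) = (L - mu)/(L + mu) = 19/295 = 0.0644


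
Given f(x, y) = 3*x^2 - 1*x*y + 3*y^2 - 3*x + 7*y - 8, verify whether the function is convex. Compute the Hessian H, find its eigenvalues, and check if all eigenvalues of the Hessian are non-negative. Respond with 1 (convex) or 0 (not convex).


The Hessian of f(x,y) = 3*x^2 - 1*x*y + 3*y^2 - 3*x + 7*y - 8 is:
H = [[6, -1], [-1, 6]]
Trace = 6 + 6 = 12
Determinant = 6*6 - (-1)^2 = 35
Discriminant = (12)^2 - 4*35 = 4.0
Eigenvalues: lambda_1 = 5.0, lambda_2 = 7.0
The function is convex.

1


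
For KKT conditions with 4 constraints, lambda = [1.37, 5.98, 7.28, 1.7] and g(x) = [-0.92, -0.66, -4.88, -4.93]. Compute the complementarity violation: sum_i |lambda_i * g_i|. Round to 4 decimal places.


KKT complementary slackness check:
lambda_1 * g_1 = 1.37 * -0.92 = -1.2604
lambda_2 * g_2 = 5.98 * -0.66 = -3.9468
lambda_3 * g_3 = 7.28 * -4.88 = -35.5264
lambda_4 * g_4 = 1.7 * -4.93 = -8.381
Total violation = 1.2604 + 3.9468 + 35.5264 + 8.381 = 49.1146


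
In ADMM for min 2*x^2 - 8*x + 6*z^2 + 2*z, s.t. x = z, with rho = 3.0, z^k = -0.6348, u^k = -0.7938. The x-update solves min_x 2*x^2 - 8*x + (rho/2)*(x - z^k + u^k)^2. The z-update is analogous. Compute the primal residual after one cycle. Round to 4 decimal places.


ADMM iteration with rho = 3.0, z^k = -0.6348, u^k = -0.7938
Step 1: x-update.
Minimize 2*x^2 - 8*x + (3.0/2)*(x + 0.6348 - 0.7938)^2
FOC: (2*2 + 3.0)*x = 8 + 3.0*(-0.6348 + 0.7938)
x^{k+1} = 1.211
Step 2: z-update.
Minimize 6*z^2 + 2*z + (3.0/2)*(1.211 - z - 0.7938)^2
FOC: (2*6 + 3.0)*z = -2 + 3.0*(1.211 - 0.7938)
z^{k+1} = -0.0499
Step 3: u-update.
u^{k+1} = -0.7938 + 1.211 + 0.0499 = 0.4671
Step 4: Primal residual = |1.211 + 0.0499| = 1.2609


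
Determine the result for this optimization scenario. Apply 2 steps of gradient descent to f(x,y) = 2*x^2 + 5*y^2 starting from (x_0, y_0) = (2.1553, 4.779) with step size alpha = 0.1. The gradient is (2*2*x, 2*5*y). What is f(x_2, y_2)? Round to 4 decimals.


Gradient descent on f(x,y) = 2*x^2 + 5*y^2.
Starting point: (2.1553, 4.779), alpha = 0.1
Step 1: grad_x = 2*2*2.1553 = 8.6212, grad_y = 2*5*4.779 = 47.79
  x_1 = 2.1553 - 0.1*8.6212 = 1.2932
  y_1 = 4.779 - 0.1*47.79 = 0.0
Step 2: grad_x = 2*2*1.2932 = 5.1727, grad_y = 2*5*0.0 = 0.0
  x_2 = 1.2932 - 0.1*5.1727 = 0.7759
  y_2 = 0.0 - 0.1*0.0 = 0.0
f(0.7759, 0.0) = 2*0.7759^2 + 5*0.0^2 = 1.2041


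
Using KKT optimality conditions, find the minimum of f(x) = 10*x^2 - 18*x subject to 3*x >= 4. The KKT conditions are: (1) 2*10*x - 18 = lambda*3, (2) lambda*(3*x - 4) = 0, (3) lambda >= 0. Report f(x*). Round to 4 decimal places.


Step 1: Try lambda = 0 (constraint inactive).
x_unc = 18/(2*10) = 0.9
Check: 3*0.9 = 2.7 < 4 -- violated!
Step 2: Constraint must be active: 3*x = 4
x* = 4/3 = 1.3333 (rounded; the exact value 4/3 is used below)
lambda = (2*10*(4/3) - 18)/3 = 2.8889
Step 3: Compute optimal value.
f(x*) = 10*(4/3)^2 - 18*(4/3) = -6.2222
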